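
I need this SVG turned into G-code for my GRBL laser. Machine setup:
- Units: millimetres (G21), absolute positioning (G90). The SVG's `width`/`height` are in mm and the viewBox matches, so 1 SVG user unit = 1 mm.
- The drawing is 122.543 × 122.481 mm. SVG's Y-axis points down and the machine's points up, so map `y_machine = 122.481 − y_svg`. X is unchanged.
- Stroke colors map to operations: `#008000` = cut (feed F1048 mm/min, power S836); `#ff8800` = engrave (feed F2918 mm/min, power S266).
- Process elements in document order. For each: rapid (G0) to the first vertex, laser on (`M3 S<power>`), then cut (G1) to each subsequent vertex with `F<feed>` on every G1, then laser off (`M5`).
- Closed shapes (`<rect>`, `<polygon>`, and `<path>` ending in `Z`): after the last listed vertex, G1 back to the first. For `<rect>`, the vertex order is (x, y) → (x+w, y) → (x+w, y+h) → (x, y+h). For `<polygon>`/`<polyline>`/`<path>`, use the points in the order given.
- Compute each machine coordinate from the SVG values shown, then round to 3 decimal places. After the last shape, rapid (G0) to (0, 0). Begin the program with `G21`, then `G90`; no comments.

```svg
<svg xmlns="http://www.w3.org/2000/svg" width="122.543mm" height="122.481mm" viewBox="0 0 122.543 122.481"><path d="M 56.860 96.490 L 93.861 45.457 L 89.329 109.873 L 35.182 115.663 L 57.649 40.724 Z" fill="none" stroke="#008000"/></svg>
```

G21
G90
G0 X56.860 Y25.991
M3 S836
G1 X93.861 Y77.024 F1048
G1 X89.329 Y12.608 F1048
G1 X35.182 Y6.818 F1048
G1 X57.649 Y81.757 F1048
G1 X56.860 Y25.991 F1048
M5
G0 X0.000 Y0.000

Since the viewBox matches the mm dimensions, user units are millimetres directly. The only transform is the Y-flip y_m = 122.481 − y_svg.

Shape 1 is a closed polygon drawn with `<path>`. Its stroke #008000 means cut at S836, F1048. After flipping Y the toolpath is (56.860,25.991) → (93.861,77.024) → (89.329,12.608) → (35.182,6.818) → (57.649,81.757) → (56.860,25.991), returning to the start.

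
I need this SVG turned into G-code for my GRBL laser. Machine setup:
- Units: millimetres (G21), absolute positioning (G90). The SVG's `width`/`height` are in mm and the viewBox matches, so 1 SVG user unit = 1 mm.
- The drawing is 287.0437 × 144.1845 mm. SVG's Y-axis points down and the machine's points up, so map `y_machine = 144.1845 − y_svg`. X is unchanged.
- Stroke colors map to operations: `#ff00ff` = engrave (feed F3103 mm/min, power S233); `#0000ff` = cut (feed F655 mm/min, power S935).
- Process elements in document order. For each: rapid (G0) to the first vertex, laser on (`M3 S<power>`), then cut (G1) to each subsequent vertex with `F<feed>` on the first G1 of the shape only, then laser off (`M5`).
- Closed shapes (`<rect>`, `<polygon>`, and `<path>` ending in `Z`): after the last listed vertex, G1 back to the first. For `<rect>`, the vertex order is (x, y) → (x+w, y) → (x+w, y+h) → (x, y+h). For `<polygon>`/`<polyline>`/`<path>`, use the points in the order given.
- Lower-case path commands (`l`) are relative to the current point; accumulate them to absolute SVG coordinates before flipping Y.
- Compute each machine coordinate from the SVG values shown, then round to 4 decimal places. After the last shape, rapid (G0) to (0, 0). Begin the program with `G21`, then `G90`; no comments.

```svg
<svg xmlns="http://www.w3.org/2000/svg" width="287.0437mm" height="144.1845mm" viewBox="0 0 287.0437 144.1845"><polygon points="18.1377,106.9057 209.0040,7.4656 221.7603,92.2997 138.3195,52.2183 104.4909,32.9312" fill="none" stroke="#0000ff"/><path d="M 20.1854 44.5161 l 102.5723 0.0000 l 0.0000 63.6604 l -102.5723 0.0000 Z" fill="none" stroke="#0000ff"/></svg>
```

G21
G90
G0 X18.1377 Y37.2788
M3 S935
G1 X209.0040 Y136.7189 F655
G1 X221.7603 Y51.8848
G1 X138.3195 Y91.9662
G1 X104.4909 Y111.2533
G1 X18.1377 Y37.2788
M5
G0 X20.1854 Y99.6684
M3 S935
G1 X122.7577 Y99.6684 F655
G1 X122.7577 Y36.0080
G1 X20.1854 Y36.0080
G1 X20.1854 Y99.6684
M5
G0 X0.0000 Y0.0000

Since the viewBox matches the mm dimensions, user units are millimetres directly. The only transform is the Y-flip y_m = 144.1845 − y_svg.

Shape 1 is a closed polygon drawn with `<polygon>`. Its stroke #0000ff means cut at S935, F655. After flipping Y the toolpath is (18.1377,37.2788) → (209.0040,136.7189) → (221.7603,51.8848) → (138.3195,91.9662) → (104.4909,111.2533) → (18.1377,37.2788), returning to the start.

Shape 2 is a rectangle drawn with `<path>`. Its stroke #0000ff means cut at S935, F655. After flipping Y the toolpath is (20.1854,99.6684) → (122.7577,99.6684) → (122.7577,36.0080) → (20.1854,36.0080) → (20.1854,99.6684), returning to the start.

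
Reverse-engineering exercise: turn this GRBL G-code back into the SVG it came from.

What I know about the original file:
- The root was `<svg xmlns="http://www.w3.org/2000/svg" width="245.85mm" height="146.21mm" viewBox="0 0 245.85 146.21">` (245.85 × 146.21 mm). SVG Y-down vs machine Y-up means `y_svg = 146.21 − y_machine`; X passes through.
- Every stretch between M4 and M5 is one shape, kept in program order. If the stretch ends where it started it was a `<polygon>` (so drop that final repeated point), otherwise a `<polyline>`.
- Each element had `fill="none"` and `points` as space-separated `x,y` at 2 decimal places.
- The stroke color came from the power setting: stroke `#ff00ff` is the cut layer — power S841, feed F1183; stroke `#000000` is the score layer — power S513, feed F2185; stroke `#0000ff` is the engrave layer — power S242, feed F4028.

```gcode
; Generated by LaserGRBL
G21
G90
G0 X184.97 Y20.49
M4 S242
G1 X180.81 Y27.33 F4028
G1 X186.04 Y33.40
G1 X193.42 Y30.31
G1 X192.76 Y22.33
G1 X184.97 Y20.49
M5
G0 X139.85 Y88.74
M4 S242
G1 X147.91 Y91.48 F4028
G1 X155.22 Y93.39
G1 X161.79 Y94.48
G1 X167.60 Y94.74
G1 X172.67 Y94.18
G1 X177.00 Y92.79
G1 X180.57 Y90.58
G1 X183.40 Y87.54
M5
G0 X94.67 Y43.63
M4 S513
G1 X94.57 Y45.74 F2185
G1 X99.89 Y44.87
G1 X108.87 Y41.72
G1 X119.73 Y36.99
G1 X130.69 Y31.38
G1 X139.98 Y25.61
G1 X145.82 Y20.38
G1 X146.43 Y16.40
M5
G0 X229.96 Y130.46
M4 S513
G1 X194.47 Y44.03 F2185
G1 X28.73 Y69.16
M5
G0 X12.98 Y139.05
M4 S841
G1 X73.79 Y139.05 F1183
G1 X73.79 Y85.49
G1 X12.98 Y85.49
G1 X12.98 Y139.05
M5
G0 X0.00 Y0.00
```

<svg xmlns="http://www.w3.org/2000/svg" width="245.85mm" height="146.21mm" viewBox="0 0 245.85 146.21">
  <polygon points="184.97,125.72 180.81,118.88 186.04,112.81 193.42,115.90 192.76,123.88" fill="none" stroke="#0000ff"/>
  <polyline points="139.85,57.47 147.91,54.73 155.22,52.82 161.79,51.73 167.60,51.47 172.67,52.03 177.00,53.42 180.57,55.63 183.40,58.67" fill="none" stroke="#0000ff"/>
  <polyline points="94.67,102.58 94.57,100.47 99.89,101.34 108.87,104.49 119.73,109.22 130.69,114.83 139.98,120.60 145.82,125.83 146.43,129.81" fill="none" stroke="#000000"/>
  <polyline points="229.96,15.75 194.47,102.18 28.73,77.05" fill="none" stroke="#000000"/>
  <polygon points="12.98,7.16 73.79,7.16 73.79,60.72 12.98,60.72" fill="none" stroke="#ff00ff"/>
</svg>

y_svg = 146.21 − y_m.

[1] S242→`#0000ff` (engrave); closed run; points: 184.97,125.72 180.81,118.88 186.04,112.81 193.42,115.90 192.76,123.88

[2] S242→`#0000ff` (engrave); open run; points: 139.85,57.47 147.91,54.73 155.22,52.82 161.79,51.73 167.60,51.47 172.67,52.03 177.00,53.42 180.57,55.63 183.40,58.67

[3] S513→`#000000` (score); open run; points: 94.67,102.58 94.57,100.47 99.89,101.34 108.87,104.49 119.73,109.22 130.69,114.83 139.98,120.60 145.82,125.83 146.43,129.81

[4] S513→`#000000` (score); open run; points: 229.96,15.75 194.47,102.18 28.73,77.05

[5] S841→`#ff00ff` (cut); closed run; points: 12.98,7.16 73.79,7.16 73.79,60.72 12.98,60.72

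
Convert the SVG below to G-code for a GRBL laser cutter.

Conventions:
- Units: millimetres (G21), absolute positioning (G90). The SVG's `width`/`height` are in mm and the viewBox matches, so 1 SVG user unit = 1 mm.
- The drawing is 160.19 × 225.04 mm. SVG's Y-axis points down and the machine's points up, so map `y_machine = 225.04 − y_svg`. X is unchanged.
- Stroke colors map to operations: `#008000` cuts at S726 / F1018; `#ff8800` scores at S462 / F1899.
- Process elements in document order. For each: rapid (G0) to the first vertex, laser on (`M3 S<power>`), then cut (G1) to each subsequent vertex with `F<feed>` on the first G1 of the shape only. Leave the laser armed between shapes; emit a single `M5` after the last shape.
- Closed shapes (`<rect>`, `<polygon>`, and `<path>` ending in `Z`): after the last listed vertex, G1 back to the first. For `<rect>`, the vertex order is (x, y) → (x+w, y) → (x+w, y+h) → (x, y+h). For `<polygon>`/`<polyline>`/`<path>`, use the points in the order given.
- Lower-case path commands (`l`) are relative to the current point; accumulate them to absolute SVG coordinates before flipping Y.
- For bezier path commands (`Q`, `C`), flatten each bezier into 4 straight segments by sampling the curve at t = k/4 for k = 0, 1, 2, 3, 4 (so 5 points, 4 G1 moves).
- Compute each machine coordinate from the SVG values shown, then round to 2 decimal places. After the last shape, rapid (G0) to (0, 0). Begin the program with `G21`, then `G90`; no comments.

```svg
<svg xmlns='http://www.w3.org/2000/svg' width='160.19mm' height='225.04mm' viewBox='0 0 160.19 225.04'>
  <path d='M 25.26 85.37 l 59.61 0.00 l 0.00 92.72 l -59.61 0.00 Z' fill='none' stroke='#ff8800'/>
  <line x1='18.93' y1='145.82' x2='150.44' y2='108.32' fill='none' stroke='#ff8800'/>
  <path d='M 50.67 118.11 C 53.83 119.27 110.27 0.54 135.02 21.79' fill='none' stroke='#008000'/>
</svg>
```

G21
G90
G0 X25.26 Y139.67
M3 S462
G1 X84.87 Y139.67 F1899
G1 X84.87 Y46.95
G1 X25.26 Y46.95
G1 X25.26 Y139.67
G0 X18.93 Y79.22
M3 S462
G1 X150.44 Y116.72 F1899
G0 X50.67 Y106.93
M3 S726
G1 X61.70 Y124.48 F1018
G1 X84.75 Y162.62
G1 X111.84 Y197.00
G1 X135.02 Y203.25
M5
G0 X0.00 Y0.00

Since the viewBox matches the mm dimensions, user units are millimetres directly. The only transform is the Y-flip y_m = 225.04 − y_svg.

Shape 1 is a rectangle drawn with `<path>`. Its stroke #ff8800 means score at S462, F1899. After flipping Y the toolpath is (25.26,139.67) → (84.87,139.67) → (84.87,46.95) → (25.26,46.95) → (25.26,139.67), returning to the start.

Shape 2 is a line segment drawn with `<line>`. Its stroke #ff8800 means score at S462, F1899. After flipping Y the toolpath is (18.93,79.22) → (150.44,116.72).

Shape 3 is a cubic bezier drawn with `<path>`. Its stroke #008000 means cut at S726, F1018. After flipping Y the toolpath is (50.67,106.93) → (61.70,124.48) → (84.75,162.62) → (111.84,197.00) → (135.02,203.25).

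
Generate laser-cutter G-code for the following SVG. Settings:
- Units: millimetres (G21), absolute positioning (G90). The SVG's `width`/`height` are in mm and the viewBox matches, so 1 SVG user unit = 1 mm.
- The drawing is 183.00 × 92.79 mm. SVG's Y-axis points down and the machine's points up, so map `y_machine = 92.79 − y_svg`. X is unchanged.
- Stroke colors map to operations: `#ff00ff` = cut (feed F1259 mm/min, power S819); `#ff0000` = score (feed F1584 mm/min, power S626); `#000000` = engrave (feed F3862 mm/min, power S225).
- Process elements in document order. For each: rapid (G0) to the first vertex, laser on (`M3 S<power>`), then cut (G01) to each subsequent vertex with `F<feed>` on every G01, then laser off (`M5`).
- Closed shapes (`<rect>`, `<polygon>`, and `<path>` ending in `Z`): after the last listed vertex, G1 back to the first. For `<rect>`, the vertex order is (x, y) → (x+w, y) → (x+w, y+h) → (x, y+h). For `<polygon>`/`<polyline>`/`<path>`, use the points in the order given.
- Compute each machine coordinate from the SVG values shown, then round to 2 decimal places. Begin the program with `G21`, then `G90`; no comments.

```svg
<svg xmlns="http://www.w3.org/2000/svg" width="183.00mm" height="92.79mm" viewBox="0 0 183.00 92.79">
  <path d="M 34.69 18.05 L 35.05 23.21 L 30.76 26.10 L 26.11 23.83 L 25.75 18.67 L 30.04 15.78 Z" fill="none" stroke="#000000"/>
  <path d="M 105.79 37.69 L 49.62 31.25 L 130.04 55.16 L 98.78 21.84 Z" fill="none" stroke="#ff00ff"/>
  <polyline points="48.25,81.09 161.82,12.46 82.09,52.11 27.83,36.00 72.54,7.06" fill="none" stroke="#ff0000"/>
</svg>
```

G21
G90
G0 X34.69 Y74.74
M3 S225
G01 X35.05 Y69.58 F3862
G01 X30.76 Y66.69 F3862
G01 X26.11 Y68.96 F3862
G01 X25.75 Y74.12 F3862
G01 X30.04 Y77.01 F3862
G01 X34.69 Y74.74 F3862
M5
G0 X105.79 Y55.10
M3 S819
G01 X49.62 Y61.54 F1259
G01 X130.04 Y37.63 F1259
G01 X98.78 Y70.95 F1259
G01 X105.79 Y55.10 F1259
M5
G0 X48.25 Y11.70
M3 S626
G01 X161.82 Y80.33 F1584
G01 X82.09 Y40.68 F1584
G01 X27.83 Y56.79 F1584
G01 X72.54 Y85.73 F1584
M5

viewBox `0 0 183.00 92.79` with mm width/height → 1 unit = 1 mm. Flip: y_m = 92.79 − y_svg.

**Shape 1** — `<path>` regular polygon, stroke `#000000` → engrave (S225, F3862). Machine vertices: (34.69,74.74) → (35.05,69.58) → (30.76,66.69) → (26.11,68.96) → (25.75,74.12) → (30.04,77.01) → (34.69,74.74). Closed: final G1 returns to the first vertex.

**Shape 2** — `<path>` closed polygon, stroke `#ff00ff` → cut (S819, F1259). Machine vertices: (105.79,55.10) → (49.62,61.54) → (130.04,37.63) → (98.78,70.95) → (105.79,55.10). Closed: final G1 returns to the first vertex.

**Shape 3** — `<polyline>` open polyline, stroke `#ff0000` → score (S626, F1584). Machine vertices: (48.25,11.70) → (161.82,80.33) → (82.09,40.68) → (27.83,56.79) → (72.54,85.73). Open path.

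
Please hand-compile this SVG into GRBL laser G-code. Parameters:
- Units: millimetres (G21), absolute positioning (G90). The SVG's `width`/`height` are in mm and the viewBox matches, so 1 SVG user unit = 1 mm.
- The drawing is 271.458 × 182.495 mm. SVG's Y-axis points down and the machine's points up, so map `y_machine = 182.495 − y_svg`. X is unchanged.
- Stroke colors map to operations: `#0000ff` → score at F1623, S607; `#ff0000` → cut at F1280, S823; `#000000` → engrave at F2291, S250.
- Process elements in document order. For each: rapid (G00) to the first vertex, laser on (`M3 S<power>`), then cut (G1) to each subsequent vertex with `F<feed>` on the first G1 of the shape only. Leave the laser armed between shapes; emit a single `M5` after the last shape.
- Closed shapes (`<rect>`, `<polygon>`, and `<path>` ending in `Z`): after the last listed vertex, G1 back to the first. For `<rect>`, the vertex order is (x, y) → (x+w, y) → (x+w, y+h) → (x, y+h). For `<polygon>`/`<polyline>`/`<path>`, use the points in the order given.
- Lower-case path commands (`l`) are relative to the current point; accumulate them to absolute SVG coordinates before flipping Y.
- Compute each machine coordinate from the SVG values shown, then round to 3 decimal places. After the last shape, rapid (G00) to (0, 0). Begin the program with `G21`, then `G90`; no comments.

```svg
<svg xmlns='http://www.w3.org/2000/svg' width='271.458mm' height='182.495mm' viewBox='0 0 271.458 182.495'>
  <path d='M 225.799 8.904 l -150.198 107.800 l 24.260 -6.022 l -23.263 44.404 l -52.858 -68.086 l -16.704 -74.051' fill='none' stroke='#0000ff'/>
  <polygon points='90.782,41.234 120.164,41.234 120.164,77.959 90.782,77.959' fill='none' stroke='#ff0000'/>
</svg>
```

viewBox `0 0 271.458 182.495` with mm width/height → 1 unit = 1 mm. Flip: y_m = 182.495 − y_svg.

**Shape 1** — `<path>` open polyline, stroke `#0000ff` → score (S607, F1623). Machine vertices: (225.799,173.591) → (75.601,65.791) → (99.861,71.813) → (76.598,27.409) → (23.740,95.495) → (7.036,169.546). Open path.

**Shape 2** — `<polygon>` rectangle, stroke `#ff0000` → cut (S823, F1280). Machine vertices: (90.782,141.261) → (120.164,141.261) → (120.164,104.536) → (90.782,104.536) → (90.782,141.261). Closed: final G1 returns to the first vertex.

G21
G90
G00 X225.799 Y173.591
M3 S607
G1 X75.601 Y65.791 F1623
G1 X99.861 Y71.813
G1 X76.598 Y27.409
G1 X23.740 Y95.495
G1 X7.036 Y169.546
G00 X90.782 Y141.261
M3 S823
G1 X120.164 Y141.261 F1280
G1 X120.164 Y104.536
G1 X90.782 Y104.536
G1 X90.782 Y141.261
M5
G00 X0.000 Y0.000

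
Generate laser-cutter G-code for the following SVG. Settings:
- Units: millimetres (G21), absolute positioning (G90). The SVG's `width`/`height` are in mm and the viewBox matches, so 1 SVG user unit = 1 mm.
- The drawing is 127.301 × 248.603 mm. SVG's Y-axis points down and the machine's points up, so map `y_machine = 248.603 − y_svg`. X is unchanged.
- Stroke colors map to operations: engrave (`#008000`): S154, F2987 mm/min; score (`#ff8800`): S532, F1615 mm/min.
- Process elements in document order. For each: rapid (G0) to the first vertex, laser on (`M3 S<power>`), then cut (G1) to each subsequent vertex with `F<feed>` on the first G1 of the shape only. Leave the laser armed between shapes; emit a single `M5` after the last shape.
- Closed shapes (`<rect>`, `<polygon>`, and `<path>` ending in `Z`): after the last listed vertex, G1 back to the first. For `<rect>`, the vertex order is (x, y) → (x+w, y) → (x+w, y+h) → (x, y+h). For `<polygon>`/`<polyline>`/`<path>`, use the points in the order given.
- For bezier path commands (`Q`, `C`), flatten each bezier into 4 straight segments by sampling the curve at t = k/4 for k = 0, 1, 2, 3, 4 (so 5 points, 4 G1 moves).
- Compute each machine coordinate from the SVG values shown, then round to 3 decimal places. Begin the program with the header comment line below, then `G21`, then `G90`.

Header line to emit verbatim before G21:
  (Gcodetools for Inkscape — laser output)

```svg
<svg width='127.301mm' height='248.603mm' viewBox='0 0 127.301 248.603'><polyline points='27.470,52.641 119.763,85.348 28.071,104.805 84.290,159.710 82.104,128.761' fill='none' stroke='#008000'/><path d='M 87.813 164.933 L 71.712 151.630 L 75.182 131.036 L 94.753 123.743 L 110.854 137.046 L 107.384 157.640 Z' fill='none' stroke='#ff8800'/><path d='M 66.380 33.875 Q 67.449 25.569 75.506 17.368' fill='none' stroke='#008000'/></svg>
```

(Gcodetools for Inkscape — laser output)
G21
G90
G0 X27.470 Y195.962
M3 S154
G1 X119.763 Y163.255 F2987
G1 X28.071 Y143.798
G1 X84.290 Y88.893
G1 X82.104 Y119.842
G0 X87.813 Y83.670
M3 S532
G1 X71.712 Y96.973 F1615
G1 X75.182 Y117.567
G1 X94.753 Y124.860
G1 X110.854 Y111.557
G1 X107.384 Y90.963
G1 X87.813 Y83.670
G0 X66.380 Y214.728
M3 S154
G1 X67.351 Y218.874 F2987
G1 X69.196 Y223.008
G1 X71.914 Y227.128
G1 X75.506 Y231.235
M5

1 u = 1 mm; y_m = 248.603 − y.

[1] `<polyline>` open polyline, #008000→engrave S154 F2987: (27.470,195.962) → (119.763,163.255) → (28.071,143.798) → (84.290,88.893) → (82.104,119.842)

[2] `<path>` regular polygon, #ff8800→score S532 F1615: (87.813,83.670) → (71.712,96.973) → (75.182,117.567) → (94.753,124.860) → (110.854,111.557) → (107.384,90.963) → (87.813,83.670) (closed)

[3] `<path>` quadratic bezier, #008000→engrave S154 F2987: (66.380,214.728) → (67.351,218.874) → (69.196,223.008) → (71.914,227.128) → (75.506,231.235)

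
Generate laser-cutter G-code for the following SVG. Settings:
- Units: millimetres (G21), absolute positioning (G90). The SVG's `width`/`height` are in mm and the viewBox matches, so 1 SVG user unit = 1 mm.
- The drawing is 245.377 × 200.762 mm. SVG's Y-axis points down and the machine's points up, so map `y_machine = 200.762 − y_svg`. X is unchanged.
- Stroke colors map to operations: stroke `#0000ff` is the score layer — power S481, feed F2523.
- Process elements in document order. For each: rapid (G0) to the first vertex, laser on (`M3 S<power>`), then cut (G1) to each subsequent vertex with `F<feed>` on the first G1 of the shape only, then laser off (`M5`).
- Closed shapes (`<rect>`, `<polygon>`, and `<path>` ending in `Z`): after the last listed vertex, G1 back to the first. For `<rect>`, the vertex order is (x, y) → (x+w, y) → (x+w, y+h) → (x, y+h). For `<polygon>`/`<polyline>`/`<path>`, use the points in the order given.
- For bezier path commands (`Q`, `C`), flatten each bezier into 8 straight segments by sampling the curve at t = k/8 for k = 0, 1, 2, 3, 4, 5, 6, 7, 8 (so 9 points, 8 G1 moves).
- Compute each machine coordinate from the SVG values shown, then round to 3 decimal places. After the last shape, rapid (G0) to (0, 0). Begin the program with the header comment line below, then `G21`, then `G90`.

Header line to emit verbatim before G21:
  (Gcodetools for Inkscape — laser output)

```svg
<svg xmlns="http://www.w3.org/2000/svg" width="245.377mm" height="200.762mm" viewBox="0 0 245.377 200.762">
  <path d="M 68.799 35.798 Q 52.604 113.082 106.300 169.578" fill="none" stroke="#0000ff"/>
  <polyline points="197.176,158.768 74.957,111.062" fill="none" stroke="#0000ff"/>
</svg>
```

viewBox `0 0 245.377 200.762` with mm width/height → 1 unit = 1 mm. Flip: y_m = 200.762 − y_svg.

**Shape 1** — `<path>` quadratic bezier, stroke `#0000ff` → score (S481, F2523). Control points (SVG): P0=(68.799,35.798), P1=(52.604,113.082), P2=(106.300,169.578); sampled at t=k/8. Machine vertices: (68.799,164.964) → (65.842,145.968) → (65.070,127.621) → (66.481,109.924) → (70.077,92.877) → (75.856,76.479) → (83.820,60.731) → (93.968,45.633) → (106.300,31.184). Open path.

**Shape 2** — `<polyline>` line segment, stroke `#0000ff` → score (S481, F2523). Machine vertices: (197.176,41.994) → (74.957,89.700). Open path.

(Gcodetools for Inkscape — laser output)
G21
G90
G0 X68.799 Y164.964
M3 S481
G1 X65.842 Y145.968 F2523
G1 X65.070 Y127.621
G1 X66.481 Y109.924
G1 X70.077 Y92.877
G1 X75.856 Y76.479
G1 X83.820 Y60.731
G1 X93.968 Y45.633
G1 X106.300 Y31.184
M5
G0 X197.176 Y41.994
M3 S481
G1 X74.957 Y89.700 F2523
M5
G0 X0.000 Y0.000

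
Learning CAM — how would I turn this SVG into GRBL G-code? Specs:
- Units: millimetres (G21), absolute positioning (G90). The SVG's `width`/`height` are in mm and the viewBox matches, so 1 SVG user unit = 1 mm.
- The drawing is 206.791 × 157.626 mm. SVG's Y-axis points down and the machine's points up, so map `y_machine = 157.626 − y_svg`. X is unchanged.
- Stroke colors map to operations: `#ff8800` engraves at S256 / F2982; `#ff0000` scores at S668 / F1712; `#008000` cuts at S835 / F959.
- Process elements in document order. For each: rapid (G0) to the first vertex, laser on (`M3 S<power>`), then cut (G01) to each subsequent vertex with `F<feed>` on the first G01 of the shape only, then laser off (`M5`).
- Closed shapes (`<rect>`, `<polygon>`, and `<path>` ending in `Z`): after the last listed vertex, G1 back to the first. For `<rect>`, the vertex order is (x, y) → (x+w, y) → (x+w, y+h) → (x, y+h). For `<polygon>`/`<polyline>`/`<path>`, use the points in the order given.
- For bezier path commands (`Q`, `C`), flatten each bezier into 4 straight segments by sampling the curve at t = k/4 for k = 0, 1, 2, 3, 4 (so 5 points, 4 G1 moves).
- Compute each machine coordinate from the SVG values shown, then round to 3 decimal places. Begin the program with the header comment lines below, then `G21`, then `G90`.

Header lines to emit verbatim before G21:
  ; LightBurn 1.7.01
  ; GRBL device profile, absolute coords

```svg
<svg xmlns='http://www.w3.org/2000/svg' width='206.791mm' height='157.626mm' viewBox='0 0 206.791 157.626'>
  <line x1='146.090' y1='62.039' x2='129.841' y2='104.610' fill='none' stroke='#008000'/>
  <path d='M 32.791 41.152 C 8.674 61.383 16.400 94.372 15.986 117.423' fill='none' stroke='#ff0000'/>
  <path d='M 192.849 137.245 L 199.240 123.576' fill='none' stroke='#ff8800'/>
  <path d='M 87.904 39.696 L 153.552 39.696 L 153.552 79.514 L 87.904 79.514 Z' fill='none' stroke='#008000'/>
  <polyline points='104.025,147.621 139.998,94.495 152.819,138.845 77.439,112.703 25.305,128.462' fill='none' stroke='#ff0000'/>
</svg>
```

Since the viewBox matches the mm dimensions, user units are millimetres directly. The only transform is the Y-flip y_m = 157.626 − y_svg.

Shape 1 is a line segment drawn with `<line>`. Its stroke #008000 means cut at S835, F959. After flipping Y the toolpath is (146.090,95.587) → (129.841,53.016).

Shape 2 is a cubic bezier drawn with `<path>`. Its stroke #ff0000 means score at S668, F1712. After flipping Y the toolpath is (32.791,116.474) → (20.049,99.263) → (15.500,79.396) → (15.395,59.000) → (15.986,40.203).

Shape 3 is a line segment drawn with `<path>`. Its stroke #ff8800 means engrave at S256, F2982. After flipping Y the toolpath is (192.849,20.381) → (199.240,34.050).

Shape 4 is a rectangle drawn with `<path>`. Its stroke #008000 means cut at S835, F959. After flipping Y the toolpath is (87.904,117.930) → (153.552,117.930) → (153.552,78.112) → (87.904,78.112) → (87.904,117.930), returning to the start.

Shape 5 is a open polyline drawn with `<polyline>`. Its stroke #ff0000 means score at S668, F1712. After flipping Y the toolpath is (104.025,10.005) → (139.998,63.131) → (152.819,18.781) → (77.439,44.923) → (25.305,29.164).

; LightBurn 1.7.01
; GRBL device profile, absolute coords
G21
G90
G0 X146.090 Y95.587
M3 S835
G01 X129.841 Y53.016 F959
M5
G0 X32.791 Y116.474
M3 S668
G01 X20.049 Y99.263 F1712
G01 X15.500 Y79.396
G01 X15.395 Y59.000
G01 X15.986 Y40.203
M5
G0 X192.849 Y20.381
M3 S256
G01 X199.240 Y34.050 F2982
M5
G0 X87.904 Y117.930
M3 S835
G01 X153.552 Y117.930 F959
G01 X153.552 Y78.112
G01 X87.904 Y78.112
G01 X87.904 Y117.930
M5
G0 X104.025 Y10.005
M3 S668
G01 X139.998 Y63.131 F1712
G01 X152.819 Y18.781
G01 X77.439 Y44.923
G01 X25.305 Y29.164
M5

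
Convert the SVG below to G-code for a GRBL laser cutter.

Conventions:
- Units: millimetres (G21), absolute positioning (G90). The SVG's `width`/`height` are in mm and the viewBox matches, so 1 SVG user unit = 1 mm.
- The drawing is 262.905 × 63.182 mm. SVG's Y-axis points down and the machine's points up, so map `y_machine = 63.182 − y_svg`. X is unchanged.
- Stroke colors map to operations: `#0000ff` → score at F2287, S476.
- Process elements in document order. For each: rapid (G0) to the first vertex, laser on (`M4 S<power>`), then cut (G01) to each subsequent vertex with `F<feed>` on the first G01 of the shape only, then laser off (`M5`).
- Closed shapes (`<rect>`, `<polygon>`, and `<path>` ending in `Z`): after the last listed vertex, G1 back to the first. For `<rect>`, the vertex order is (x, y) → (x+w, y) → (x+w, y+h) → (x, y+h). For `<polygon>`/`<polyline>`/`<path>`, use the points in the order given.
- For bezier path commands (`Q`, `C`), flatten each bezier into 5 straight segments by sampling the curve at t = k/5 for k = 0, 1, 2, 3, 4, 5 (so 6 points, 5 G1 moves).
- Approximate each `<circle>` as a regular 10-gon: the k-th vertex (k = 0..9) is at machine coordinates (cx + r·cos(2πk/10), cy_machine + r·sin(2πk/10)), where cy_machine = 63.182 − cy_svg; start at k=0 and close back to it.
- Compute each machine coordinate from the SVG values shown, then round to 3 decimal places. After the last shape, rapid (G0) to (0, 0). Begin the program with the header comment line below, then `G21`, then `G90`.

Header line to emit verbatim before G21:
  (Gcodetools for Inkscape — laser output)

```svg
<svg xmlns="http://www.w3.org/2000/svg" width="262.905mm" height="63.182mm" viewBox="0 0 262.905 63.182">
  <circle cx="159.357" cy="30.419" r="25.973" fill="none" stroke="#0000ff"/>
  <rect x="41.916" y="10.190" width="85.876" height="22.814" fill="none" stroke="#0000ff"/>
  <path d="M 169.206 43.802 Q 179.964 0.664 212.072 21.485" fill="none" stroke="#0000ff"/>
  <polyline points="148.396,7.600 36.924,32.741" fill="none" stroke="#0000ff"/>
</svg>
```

Since the viewBox matches the mm dimensions, user units are millimetres directly. The only transform is the Y-flip y_m = 63.182 − y_svg.

Shape 1 is a circle drawn with `<circle>`. Its stroke #0000ff means score at S476, F2287. After flipping Y the toolpath is (185.330,32.763) → (180.370,48.030) → (167.383,57.465) → (151.331,57.465) → (138.344,48.030) → (133.384,32.763) → (138.344,17.496) → (151.331,8.061) → (167.383,8.061) → (180.370,17.496) → (185.330,32.763), returning to the start.

Shape 2 is a rectangle drawn with `<rect>`. Its stroke #0000ff means score at S476, F2287. After flipping Y the toolpath is (41.916,52.992) → (127.792,52.992) → (127.792,30.178) → (41.916,30.178) → (41.916,52.992), returning to the start.

Shape 3 is a quadratic bezier drawn with `<path>`. Its stroke #0000ff means score at S476, F2287. After flipping Y the toolpath is (169.206,19.380) → (174.363,34.077) → (181.228,43.657) → (189.802,48.120) → (200.083,47.467) → (212.072,41.697).

Shape 4 is a line segment drawn with `<polyline>`. Its stroke #0000ff means score at S476, F2287. After flipping Y the toolpath is (148.396,55.582) → (36.924,30.441).

(Gcodetools for Inkscape — laser output)
G21
G90
G0 X185.330 Y32.763
M4 S476
G01 X180.370 Y48.030 F2287
G01 X167.383 Y57.465
G01 X151.331 Y57.465
G01 X138.344 Y48.030
G01 X133.384 Y32.763
G01 X138.344 Y17.496
G01 X151.331 Y8.061
G01 X167.383 Y8.061
G01 X180.370 Y17.496
G01 X185.330 Y32.763
M5
G0 X41.916 Y52.992
M4 S476
G01 X127.792 Y52.992 F2287
G01 X127.792 Y30.178
G01 X41.916 Y30.178
G01 X41.916 Y52.992
M5
G0 X169.206 Y19.380
M4 S476
G01 X174.363 Y34.077 F2287
G01 X181.228 Y43.657
G01 X189.802 Y48.120
G01 X200.083 Y47.467
G01 X212.072 Y41.697
M5
G0 X148.396 Y55.582
M4 S476
G01 X36.924 Y30.441 F2287
M5
G0 X0.000 Y0.000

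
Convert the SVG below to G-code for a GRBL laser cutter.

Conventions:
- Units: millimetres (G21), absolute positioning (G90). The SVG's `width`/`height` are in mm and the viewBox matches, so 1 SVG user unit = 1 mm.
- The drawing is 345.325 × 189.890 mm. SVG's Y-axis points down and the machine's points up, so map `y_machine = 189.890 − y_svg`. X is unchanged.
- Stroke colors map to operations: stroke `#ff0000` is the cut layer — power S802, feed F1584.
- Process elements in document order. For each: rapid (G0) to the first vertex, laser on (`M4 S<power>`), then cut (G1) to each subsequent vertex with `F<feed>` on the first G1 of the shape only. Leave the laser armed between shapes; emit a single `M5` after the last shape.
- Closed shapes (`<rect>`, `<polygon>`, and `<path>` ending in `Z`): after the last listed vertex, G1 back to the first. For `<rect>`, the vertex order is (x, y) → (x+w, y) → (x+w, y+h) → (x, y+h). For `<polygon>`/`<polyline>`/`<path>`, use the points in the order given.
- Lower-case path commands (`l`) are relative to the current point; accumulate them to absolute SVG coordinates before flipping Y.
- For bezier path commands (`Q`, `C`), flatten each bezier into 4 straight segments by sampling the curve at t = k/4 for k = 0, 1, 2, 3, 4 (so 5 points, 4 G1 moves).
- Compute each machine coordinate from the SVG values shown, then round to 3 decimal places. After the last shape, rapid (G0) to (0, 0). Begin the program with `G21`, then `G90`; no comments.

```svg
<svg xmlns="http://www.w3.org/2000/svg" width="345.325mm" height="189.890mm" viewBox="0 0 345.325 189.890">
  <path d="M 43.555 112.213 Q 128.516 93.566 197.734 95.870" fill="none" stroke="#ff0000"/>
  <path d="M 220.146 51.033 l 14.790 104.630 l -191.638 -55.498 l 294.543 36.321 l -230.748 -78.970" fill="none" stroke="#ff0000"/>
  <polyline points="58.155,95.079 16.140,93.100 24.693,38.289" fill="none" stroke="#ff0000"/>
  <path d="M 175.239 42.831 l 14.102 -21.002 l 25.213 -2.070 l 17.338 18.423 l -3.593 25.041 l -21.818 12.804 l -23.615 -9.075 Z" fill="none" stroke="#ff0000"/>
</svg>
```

Since the viewBox matches the mm dimensions, user units are millimetres directly. The only transform is the Y-flip y_m = 189.890 − y_svg.

Shape 1 is a quadratic bezier drawn with `<path>`. Its stroke #ff0000 means cut at S802, F1584. After flipping Y the toolpath is (43.555,77.677) → (85.052,85.691) → (124.580,91.086) → (162.141,93.863) → (197.734,94.020).

Shape 2 is a open polyline drawn with `<path>`. Its stroke #ff0000 means cut at S802, F1584. After flipping Y the toolpath is (220.146,138.857) → (234.936,34.227) → (43.298,89.725) → (337.841,53.404) → (107.093,132.374).

Shape 3 is a open polyline drawn with `<polyline>`. Its stroke #ff0000 means cut at S802, F1584. After flipping Y the toolpath is (58.155,94.811) → (16.140,96.790) → (24.693,151.601).

Shape 4 is a regular polygon drawn with `<path>`. Its stroke #ff0000 means cut at S802, F1584. After flipping Y the toolpath is (175.239,147.059) → (189.341,168.061) → (214.554,170.131) → (231.892,151.708) → (228.299,126.667) → (206.481,113.863) → (182.866,122.938) → (175.239,147.059), returning to the start.

G21
G90
G0 X43.555 Y77.677
M4 S802
G1 X85.052 Y85.691 F1584
G1 X124.580 Y91.086
G1 X162.141 Y93.863
G1 X197.734 Y94.020
G0 X220.146 Y138.857
M4 S802
G1 X234.936 Y34.227 F1584
G1 X43.298 Y89.725
G1 X337.841 Y53.404
G1 X107.093 Y132.374
G0 X58.155 Y94.811
M4 S802
G1 X16.140 Y96.790 F1584
G1 X24.693 Y151.601
G0 X175.239 Y147.059
M4 S802
G1 X189.341 Y168.061 F1584
G1 X214.554 Y170.131
G1 X231.892 Y151.708
G1 X228.299 Y126.667
G1 X206.481 Y113.863
G1 X182.866 Y122.938
G1 X175.239 Y147.059
M5
G0 X0.000 Y0.000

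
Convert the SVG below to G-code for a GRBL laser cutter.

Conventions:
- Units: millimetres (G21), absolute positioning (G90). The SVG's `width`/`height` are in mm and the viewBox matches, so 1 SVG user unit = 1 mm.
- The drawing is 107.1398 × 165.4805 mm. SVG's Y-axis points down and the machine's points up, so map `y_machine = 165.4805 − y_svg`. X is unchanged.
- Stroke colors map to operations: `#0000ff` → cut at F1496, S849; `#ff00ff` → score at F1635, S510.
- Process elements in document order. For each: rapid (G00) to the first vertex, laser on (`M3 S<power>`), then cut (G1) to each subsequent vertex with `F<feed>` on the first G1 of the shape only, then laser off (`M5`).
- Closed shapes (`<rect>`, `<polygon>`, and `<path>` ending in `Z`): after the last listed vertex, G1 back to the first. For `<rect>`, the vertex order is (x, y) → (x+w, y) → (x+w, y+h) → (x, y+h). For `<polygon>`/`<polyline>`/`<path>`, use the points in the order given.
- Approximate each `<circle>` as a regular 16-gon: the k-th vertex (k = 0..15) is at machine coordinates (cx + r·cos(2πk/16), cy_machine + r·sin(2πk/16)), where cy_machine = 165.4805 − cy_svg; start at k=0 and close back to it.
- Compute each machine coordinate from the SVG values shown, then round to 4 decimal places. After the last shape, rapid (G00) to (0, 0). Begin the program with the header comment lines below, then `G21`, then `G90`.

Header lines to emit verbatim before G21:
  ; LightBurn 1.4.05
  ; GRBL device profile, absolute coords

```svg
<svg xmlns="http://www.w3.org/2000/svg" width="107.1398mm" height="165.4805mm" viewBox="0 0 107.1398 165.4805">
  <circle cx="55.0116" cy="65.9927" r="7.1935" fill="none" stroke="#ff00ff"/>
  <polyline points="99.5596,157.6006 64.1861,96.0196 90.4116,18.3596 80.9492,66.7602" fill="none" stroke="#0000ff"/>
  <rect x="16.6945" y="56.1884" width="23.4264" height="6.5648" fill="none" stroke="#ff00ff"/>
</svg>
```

; LightBurn 1.4.05
; GRBL device profile, absolute coords
G21
G90
G00 X62.2051 Y99.4878
M3 S510
G1 X61.6575 Y102.2406 F1635
G1 X60.0982 Y104.5744
G1 X57.7644 Y106.1337
G1 X55.0116 Y106.6813
G1 X52.2588 Y106.1337
G1 X49.9250 Y104.5744
G1 X48.3657 Y102.2406
G1 X47.8181 Y99.4878
G1 X48.3657 Y96.7350
G1 X49.9250 Y94.4012
G1 X52.2588 Y92.8419
G1 X55.0116 Y92.2943
G1 X57.7644 Y92.8419
G1 X60.0982 Y94.4012
G1 X61.6575 Y96.7350
G1 X62.2051 Y99.4878
M5
G00 X99.5596 Y7.8799
M3 S849
G1 X64.1861 Y69.4609 F1496
G1 X90.4116 Y147.1209
G1 X80.9492 Y98.7203
M5
G00 X16.6945 Y109.2921
M3 S510
G1 X40.1209 Y109.2921 F1635
G1 X40.1209 Y102.7273
G1 X16.6945 Y102.7273
G1 X16.6945 Y109.2921
M5
G00 X0.0000 Y0.0000

Since the viewBox matches the mm dimensions, user units are millimetres directly. The only transform is the Y-flip y_m = 165.4805 − y_svg.

Shape 1 is a circle drawn with `<circle>`. Its stroke #ff00ff means score at S510, F1635. After flipping Y the toolpath is (62.2051,99.4878) → (61.6575,102.2406) → (60.0982,104.5744) → (57.7644,106.1337) → (55.0116,106.6813) → (52.2588,106.1337) → (49.9250,104.5744) → (48.3657,102.2406) → (47.8181,99.4878) → (48.3657,96.7350) → (49.9250,94.4012) → (52.2588,92.8419) → (55.0116,92.2943) → (57.7644,92.8419) → (60.0982,94.4012) → (61.6575,96.7350) → (62.2051,99.4878), returning to the start.

Shape 2 is a open polyline drawn with `<polyline>`. Its stroke #0000ff means cut at S849, F1496. After flipping Y the toolpath is (99.5596,7.8799) → (64.1861,69.4609) → (90.4116,147.1209) → (80.9492,98.7203).

Shape 3 is a rectangle drawn with `<rect>`. Its stroke #ff00ff means score at S510, F1635. After flipping Y the toolpath is (16.6945,109.2921) → (40.1209,109.2921) → (40.1209,102.7273) → (16.6945,102.7273) → (16.6945,109.2921), returning to the start.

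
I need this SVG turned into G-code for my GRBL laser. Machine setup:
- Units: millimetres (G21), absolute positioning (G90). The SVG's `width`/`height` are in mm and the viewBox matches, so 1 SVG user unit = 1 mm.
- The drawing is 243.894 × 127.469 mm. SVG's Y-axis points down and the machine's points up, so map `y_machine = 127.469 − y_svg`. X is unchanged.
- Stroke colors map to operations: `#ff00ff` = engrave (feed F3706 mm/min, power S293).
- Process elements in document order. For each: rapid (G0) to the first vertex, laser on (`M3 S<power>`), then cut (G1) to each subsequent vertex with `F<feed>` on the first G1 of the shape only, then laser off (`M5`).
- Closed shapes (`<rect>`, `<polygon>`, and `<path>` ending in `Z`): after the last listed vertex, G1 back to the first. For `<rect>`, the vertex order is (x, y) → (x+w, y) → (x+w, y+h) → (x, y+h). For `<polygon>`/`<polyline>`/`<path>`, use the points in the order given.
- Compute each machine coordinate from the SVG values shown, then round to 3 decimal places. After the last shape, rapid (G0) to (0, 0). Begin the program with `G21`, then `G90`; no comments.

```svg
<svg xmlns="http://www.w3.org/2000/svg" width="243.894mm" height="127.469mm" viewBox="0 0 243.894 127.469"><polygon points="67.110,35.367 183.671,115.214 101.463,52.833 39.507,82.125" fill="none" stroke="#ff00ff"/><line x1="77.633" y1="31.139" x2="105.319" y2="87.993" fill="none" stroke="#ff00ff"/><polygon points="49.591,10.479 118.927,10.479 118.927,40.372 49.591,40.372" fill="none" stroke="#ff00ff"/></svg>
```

viewBox `0 0 243.894 127.469` with mm width/height → 1 unit = 1 mm. Flip: y_m = 127.469 − y_svg.

**Shape 1** — `<polygon>` closed polygon, stroke `#ff00ff` → engrave (S293, F3706). Machine vertices: (67.110,92.102) → (183.671,12.255) → (101.463,74.636) → (39.507,45.344) → (67.110,92.102). Closed: final G1 returns to the first vertex.

**Shape 2** — `<line>` line segment, stroke `#ff00ff` → engrave (S293, F3706). Machine vertices: (77.633,96.330) → (105.319,39.476). Open path.

**Shape 3** — `<polygon>` rectangle, stroke `#ff00ff` → engrave (S293, F3706). Machine vertices: (49.591,116.990) → (118.927,116.990) → (118.927,87.097) → (49.591,87.097) → (49.591,116.990). Closed: final G1 returns to the first vertex.

G21
G90
G0 X67.110 Y92.102
M3 S293
G1 X183.671 Y12.255 F3706
G1 X101.463 Y74.636
G1 X39.507 Y45.344
G1 X67.110 Y92.102
M5
G0 X77.633 Y96.330
M3 S293
G1 X105.319 Y39.476 F3706
M5
G0 X49.591 Y116.990
M3 S293
G1 X118.927 Y116.990 F3706
G1 X118.927 Y87.097
G1 X49.591 Y87.097
G1 X49.591 Y116.990
M5
G0 X0.000 Y0.000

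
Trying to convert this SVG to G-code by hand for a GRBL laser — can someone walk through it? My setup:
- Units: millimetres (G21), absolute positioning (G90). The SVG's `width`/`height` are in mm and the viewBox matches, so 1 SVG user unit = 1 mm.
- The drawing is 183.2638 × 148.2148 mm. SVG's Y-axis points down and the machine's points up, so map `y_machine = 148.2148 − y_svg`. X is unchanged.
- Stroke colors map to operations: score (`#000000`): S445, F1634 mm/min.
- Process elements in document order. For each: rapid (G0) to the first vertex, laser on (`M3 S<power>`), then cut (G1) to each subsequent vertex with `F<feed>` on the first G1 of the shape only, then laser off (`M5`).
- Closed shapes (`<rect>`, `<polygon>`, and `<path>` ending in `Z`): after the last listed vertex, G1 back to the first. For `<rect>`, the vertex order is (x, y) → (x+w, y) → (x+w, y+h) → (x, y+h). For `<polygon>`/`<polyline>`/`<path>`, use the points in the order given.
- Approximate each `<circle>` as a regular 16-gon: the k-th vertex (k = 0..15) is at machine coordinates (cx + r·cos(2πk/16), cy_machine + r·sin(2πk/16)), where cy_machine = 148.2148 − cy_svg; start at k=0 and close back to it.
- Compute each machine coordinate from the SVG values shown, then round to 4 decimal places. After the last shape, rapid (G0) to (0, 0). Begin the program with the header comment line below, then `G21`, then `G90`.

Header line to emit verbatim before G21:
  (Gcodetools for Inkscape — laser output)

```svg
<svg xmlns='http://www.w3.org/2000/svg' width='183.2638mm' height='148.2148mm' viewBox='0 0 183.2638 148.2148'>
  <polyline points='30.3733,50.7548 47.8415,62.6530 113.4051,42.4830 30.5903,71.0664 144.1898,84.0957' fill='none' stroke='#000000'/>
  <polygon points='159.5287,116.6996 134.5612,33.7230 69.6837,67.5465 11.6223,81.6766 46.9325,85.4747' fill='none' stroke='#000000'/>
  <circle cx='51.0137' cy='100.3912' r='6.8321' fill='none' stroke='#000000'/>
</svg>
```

(Gcodetools for Inkscape — laser output)
G21
G90
G0 X30.3733 Y97.4600
M3 S445
G1 X47.8415 Y85.5618 F1634
G1 X113.4051 Y105.7318
G1 X30.5903 Y77.1484
G1 X144.1898 Y64.1191
M5
G0 X159.5287 Y31.5152
M3 S445
G1 X134.5612 Y114.4918 F1634
G1 X69.6837 Y80.6683
G1 X11.6223 Y66.5382
G1 X46.9325 Y62.7401
G1 X159.5287 Y31.5152
M5
G0 X57.8458 Y47.8236
M3 S445
G1 X57.3257 Y50.4381 F1634
G1 X55.8447 Y52.6546
G1 X53.6282 Y54.1356
G1 X51.0137 Y54.6557
G1 X48.3992 Y54.1356
G1 X46.1827 Y52.6546
G1 X44.7017 Y50.4381
G1 X44.1816 Y47.8236
G1 X44.7017 Y45.2091
G1 X46.1827 Y42.9926
G1 X48.3992 Y41.5116
G1 X51.0137 Y40.9915
G1 X53.6282 Y41.5116
G1 X55.8447 Y42.9926
G1 X57.3257 Y45.2091
G1 X57.8458 Y47.8236
M5
G0 X0.0000 Y0.0000

Since the viewBox matches the mm dimensions, user units are millimetres directly. The only transform is the Y-flip y_m = 148.2148 − y_svg.

Shape 1 is a open polyline drawn with `<polyline>`. Its stroke #000000 means score at S445, F1634. After flipping Y the toolpath is (30.3733,97.4600) → (47.8415,85.5618) → (113.4051,105.7318) → (30.5903,77.1484) → (144.1898,64.1191).

Shape 2 is a closed polygon drawn with `<polygon>`. Its stroke #000000 means score at S445, F1634. After flipping Y the toolpath is (159.5287,31.5152) → (134.5612,114.4918) → (69.6837,80.6683) → (11.6223,66.5382) → (46.9325,62.7401) → (159.5287,31.5152), returning to the start.

Shape 3 is a circle drawn with `<circle>`. Its stroke #000000 means score at S445, F1634. After flipping Y the toolpath is (57.8458,47.8236) → (57.3257,50.4381) → (55.8447,52.6546) → (53.6282,54.1356) → (51.0137,54.6557) → (48.3992,54.1356) → (46.1827,52.6546) → (44.7017,50.4381) → (44.1816,47.8236) → (44.7017,45.2091) → (46.1827,42.9926) → (48.3992,41.5116) → (51.0137,40.9915) → (53.6282,41.5116) → (55.8447,42.9926) → (57.3257,45.2091) → (57.8458,47.8236), returning to the start.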